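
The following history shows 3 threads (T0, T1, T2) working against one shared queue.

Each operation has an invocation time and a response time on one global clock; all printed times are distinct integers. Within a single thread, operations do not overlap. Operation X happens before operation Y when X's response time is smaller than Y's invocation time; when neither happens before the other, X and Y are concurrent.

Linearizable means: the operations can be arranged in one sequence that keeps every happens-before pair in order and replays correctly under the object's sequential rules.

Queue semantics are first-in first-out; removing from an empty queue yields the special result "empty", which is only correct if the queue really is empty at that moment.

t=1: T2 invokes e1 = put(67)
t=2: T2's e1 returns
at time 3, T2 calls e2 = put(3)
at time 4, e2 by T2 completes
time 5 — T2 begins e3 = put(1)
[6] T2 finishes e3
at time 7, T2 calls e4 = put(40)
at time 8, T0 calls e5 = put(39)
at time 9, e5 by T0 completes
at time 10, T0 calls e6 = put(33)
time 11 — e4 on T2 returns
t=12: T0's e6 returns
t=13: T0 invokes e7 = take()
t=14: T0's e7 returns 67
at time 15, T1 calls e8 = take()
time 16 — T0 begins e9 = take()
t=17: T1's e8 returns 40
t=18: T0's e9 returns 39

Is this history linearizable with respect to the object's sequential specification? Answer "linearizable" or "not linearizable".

through event 16 a valid linearization exists; event 17 (e8 responding at time 17) ends that
checked exhaustively: 3 real-time-consistent orders of 8 completed operations, zero legal queue replays
every completion of the 1 pending operation (e9) was checked; none linearizes
for example e1, e2, e3, e4, e5, e6, e7, e8 (pending dropped) fails at step 8: e8 take() → 40 is not legal there
for example e1, e2, e3, e5, e4, e6, e7, e8 (pending dropped) fails at step 8: e8 take() → 40 is not legal there

not linearizable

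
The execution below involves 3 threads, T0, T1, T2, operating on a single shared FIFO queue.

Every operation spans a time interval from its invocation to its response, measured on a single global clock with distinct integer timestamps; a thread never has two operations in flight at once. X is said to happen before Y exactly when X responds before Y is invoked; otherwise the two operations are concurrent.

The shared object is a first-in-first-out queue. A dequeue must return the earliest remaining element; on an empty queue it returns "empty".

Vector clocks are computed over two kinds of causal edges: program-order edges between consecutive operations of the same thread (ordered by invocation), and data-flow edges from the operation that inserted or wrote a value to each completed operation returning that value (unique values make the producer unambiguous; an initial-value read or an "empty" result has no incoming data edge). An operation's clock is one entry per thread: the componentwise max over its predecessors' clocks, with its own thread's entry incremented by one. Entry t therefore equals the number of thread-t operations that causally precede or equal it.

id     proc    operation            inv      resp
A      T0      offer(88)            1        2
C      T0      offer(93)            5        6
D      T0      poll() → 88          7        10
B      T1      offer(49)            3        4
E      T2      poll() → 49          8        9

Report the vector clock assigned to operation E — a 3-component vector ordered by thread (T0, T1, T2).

no predecessors for B (invoked 3): T1 increments from zero → (0, 1, 0)
no predecessors for A (invoked 1): T0 increments from zero → (1, 0, 0)
E (invocation 8): componentwise max over VC(B)=(0, 1, 0), +1 at T2, giving (0, 1, 1)
C (invocation 5): componentwise max over VC(A)=(1, 0, 0), +1 at T0, giving (2, 0, 0)
D (invocation 7): componentwise max over VC(A)=(1, 0, 0), VC(C)=(2, 0, 0), +1 at T0, giving (3, 0, 0)
target: VC(E) = (0, 1, 1)

(0, 1, 1)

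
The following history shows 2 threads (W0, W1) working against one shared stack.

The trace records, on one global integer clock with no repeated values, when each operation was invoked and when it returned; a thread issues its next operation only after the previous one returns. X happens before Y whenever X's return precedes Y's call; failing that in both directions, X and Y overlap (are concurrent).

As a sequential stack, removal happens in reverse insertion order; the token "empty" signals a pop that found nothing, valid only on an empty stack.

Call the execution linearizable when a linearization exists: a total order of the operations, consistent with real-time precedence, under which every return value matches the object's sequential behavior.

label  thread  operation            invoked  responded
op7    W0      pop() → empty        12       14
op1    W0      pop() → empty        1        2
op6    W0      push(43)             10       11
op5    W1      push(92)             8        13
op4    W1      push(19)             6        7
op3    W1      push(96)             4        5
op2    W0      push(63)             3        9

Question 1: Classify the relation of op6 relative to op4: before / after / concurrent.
op6 spans [10,11], op4 spans [6,7]
resp(op4)=7 < inv(op6)=10

after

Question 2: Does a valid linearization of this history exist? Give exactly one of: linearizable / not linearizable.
already the first 14 events (up to op7's response at time 14) admit no linearization; the first 13 still do
every one of the 10 real-time-consistent orders over 7 completed stack ops fails the sequential spec
take op1, op2, op3, op4, op5, op6, op7: step 7 already fails, because op7 pop() → empty cannot occur there
take op1, op2, op3, op4, op6, op5, op7: step 7 already fails, because op7 pop() → empty cannot occur there

not linearizable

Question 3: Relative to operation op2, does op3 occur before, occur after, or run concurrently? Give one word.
op3 spans [4,5], op2 spans [3,9]
the intervals overlap in both directions

concurrent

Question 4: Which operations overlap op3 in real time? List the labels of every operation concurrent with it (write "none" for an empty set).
op3 runs from 4 to 5; window-overlapping ops are concurrent
op1 [1,2]: before
op2 [3,9]: concurrent
op4 [6,7]: after
op5 [8,13]: after
op6 [10,11]: after
op7 [12,14]: after

op2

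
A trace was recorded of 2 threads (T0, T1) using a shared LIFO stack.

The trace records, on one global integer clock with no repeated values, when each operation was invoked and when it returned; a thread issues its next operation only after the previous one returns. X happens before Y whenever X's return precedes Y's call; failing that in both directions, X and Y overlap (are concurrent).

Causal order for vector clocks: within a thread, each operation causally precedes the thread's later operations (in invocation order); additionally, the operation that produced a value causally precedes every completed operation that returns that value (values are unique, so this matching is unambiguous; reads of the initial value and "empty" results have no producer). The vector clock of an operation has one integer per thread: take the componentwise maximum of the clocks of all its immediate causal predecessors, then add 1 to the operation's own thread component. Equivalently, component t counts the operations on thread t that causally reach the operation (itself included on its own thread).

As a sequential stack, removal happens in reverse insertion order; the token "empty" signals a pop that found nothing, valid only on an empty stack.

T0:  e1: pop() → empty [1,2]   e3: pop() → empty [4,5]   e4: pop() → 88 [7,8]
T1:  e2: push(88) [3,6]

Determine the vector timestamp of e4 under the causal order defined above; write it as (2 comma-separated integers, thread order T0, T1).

VC(e2, invoked at 3): no causal predecessors; +1 on T1 → (0, 1)
VC(e1, invoked at 1): no causal predecessors; +1 on T0 → (1, 0)
from VC(e1)=(1, 0), e3 (invoked 4) maxes components and bumps T0 → (2, 0)
from VC(e2)=(0, 1), VC(e3)=(2, 0), e4 (invoked 7) maxes components and bumps T0 → (3, 1)
target: VC(e4) = (3, 1)

(3, 1)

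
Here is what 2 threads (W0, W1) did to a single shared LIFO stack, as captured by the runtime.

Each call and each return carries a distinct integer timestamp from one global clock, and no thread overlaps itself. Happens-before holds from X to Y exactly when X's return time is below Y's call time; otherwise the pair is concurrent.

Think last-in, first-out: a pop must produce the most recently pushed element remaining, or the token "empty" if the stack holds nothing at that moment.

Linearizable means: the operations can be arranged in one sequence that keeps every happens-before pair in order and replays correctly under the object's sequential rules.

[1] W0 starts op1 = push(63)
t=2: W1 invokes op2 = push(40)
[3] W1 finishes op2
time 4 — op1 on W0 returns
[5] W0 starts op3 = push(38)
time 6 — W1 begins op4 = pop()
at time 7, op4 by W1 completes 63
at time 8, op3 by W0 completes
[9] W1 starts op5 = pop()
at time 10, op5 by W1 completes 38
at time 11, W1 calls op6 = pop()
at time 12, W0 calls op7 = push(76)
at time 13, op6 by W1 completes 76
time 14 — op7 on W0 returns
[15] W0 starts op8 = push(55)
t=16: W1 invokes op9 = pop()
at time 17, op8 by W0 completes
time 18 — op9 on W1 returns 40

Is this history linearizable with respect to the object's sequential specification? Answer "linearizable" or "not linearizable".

linearizable

one valid linearization: op2, op1, op4, op3, op5, op7, op6, op9, op8
after step 1 (op2 push(40)): stack <40>
after step 2 (op1 push(63)): stack <40,63>
after step 3 (op4 pop() → 63): stack <40>
after step 4 (op3 push(38)): stack <40,38>
after step 5 (op5 pop() → 38): stack <40>
after step 6 (op7 push(76)): stack <40,76>
after step 7 (op6 pop() → 76): stack <40>
after step 8 (op9 pop() → 40): stack <>
after step 9 (op8 push(55)): stack <55>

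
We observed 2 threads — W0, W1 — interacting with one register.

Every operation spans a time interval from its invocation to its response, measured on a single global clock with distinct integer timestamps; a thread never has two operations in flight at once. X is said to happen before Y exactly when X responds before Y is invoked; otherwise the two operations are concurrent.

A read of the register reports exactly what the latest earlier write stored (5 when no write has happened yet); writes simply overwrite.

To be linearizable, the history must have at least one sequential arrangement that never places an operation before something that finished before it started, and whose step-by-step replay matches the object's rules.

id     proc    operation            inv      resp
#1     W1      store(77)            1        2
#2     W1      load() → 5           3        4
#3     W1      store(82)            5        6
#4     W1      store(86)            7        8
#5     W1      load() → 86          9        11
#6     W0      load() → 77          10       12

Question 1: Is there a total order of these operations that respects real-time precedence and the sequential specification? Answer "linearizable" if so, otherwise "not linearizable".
not linearizable

the violation lands at event 4, #2's response at time 4: events 1..3 linearize, events 1..4 do not
exhaustive check: the 2 completed register ops admit one real-time order; illegal
one such order, #1, #2, breaks at step 2 where #2 load() → 5 is illegal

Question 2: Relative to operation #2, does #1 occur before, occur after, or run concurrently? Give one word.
before

#1 spans [1,2], #2 spans [3,4]
resp(#1)=2 < inv(#2)=3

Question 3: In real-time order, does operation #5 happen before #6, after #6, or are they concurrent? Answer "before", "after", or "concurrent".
concurrent

#5 spans [9,11], #6 spans [10,12]
the intervals overlap in both directions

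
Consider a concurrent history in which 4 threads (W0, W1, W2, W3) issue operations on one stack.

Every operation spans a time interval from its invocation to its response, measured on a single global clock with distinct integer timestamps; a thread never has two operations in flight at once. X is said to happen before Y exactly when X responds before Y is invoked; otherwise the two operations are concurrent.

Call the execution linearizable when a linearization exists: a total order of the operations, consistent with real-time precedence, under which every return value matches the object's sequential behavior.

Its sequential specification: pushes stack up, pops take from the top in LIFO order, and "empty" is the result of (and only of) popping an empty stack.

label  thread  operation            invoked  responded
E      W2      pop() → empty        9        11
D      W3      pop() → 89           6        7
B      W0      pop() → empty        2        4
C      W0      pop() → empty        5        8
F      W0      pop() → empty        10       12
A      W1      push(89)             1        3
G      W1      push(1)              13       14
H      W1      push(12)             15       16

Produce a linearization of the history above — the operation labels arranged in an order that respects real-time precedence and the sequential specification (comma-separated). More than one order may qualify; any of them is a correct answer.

1. B pop() → empty, leaving stack <>
2. A push(89), leaving stack <89>
3. D pop() → 89, leaving stack <>
4. C pop() → empty, leaving stack <>
5. E pop() → empty, leaving stack <>
6. F pop() → empty, leaving stack <>
7. G push(1), leaving stack <1>
8. H push(12), leaving stack <1,12>

B, A, D, C, E, F, G, H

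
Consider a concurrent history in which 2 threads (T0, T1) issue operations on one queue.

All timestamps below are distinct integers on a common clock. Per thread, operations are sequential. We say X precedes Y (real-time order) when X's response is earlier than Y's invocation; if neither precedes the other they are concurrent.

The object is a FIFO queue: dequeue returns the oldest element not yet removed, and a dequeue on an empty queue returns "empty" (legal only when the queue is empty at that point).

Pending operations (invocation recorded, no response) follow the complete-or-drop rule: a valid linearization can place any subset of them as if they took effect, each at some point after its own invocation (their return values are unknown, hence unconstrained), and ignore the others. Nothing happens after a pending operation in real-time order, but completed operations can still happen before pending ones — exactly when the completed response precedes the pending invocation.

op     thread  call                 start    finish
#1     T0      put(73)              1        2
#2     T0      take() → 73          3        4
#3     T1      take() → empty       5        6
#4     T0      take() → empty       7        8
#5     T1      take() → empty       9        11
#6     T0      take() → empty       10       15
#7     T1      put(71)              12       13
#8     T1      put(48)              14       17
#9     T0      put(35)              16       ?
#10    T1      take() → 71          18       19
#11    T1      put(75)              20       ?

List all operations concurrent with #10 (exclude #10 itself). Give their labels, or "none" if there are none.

#9

#10 spans [18,19]: anything still running between times 18 and 19 counts as concurrent
#1 [1,2]: before
#2 [3,4]: before
#3 [5,6]: before
#4 [7,8]: before
#5 [9,11]: before
#6 [10,15]: before
#7 [12,13]: before
#8 [14,17]: before
#9 [16,…): concurrent
#11 [20,…): after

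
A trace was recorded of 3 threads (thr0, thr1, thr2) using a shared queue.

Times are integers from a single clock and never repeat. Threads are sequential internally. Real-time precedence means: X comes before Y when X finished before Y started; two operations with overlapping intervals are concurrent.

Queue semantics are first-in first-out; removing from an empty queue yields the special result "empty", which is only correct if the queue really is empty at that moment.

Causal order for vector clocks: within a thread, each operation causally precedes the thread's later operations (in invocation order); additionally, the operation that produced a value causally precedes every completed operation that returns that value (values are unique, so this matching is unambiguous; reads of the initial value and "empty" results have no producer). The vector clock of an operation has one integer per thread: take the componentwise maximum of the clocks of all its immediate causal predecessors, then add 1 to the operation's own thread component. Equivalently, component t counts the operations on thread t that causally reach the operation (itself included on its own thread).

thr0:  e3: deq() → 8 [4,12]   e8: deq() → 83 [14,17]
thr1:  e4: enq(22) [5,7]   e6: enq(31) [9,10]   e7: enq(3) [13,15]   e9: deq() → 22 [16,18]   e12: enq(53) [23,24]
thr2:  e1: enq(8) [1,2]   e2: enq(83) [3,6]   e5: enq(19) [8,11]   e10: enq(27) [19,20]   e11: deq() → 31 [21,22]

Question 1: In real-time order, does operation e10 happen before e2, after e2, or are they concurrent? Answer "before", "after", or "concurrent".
e10 spans [19,20], e2 spans [3,6]
resp(e2)=6 < inv(e10)=19

after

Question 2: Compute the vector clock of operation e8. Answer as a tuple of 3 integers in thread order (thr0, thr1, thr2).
e1 (invocation 1): nothing precedes it; thr2's component alone gives (0, 0, 1)
e4 (invocation 5): nothing precedes it; thr1's component alone gives (0, 1, 0)
e2 (invocation 3): componentwise max over VC(e1)=(0, 0, 1), +1 at thr2, giving (0, 0, 2)
e6 (invocation 9): componentwise max over VC(e4)=(0, 1, 0), +1 at thr1, giving (0, 2, 0)
e3 (invocation 4): componentwise max over VC(e1)=(0, 0, 1), +1 at thr0, giving (1, 0, 1)
e5 (invocation 8): componentwise max over VC(e2)=(0, 0, 2), +1 at thr2, giving (0, 0, 3)
e7 (invocation 13): componentwise max over VC(e6)=(0, 2, 0), +1 at thr1, giving (0, 3, 0)
e10 (invocation 19): componentwise max over VC(e5)=(0, 0, 3), +1 at thr2, giving (0, 0, 4)
e9 (invocation 16): componentwise max over VC(e4)=(0, 1, 0), VC(e7)=(0, 3, 0), +1 at thr1, giving (0, 4, 0)
e8 (invocation 14): componentwise max over VC(e2)=(0, 0, 2), VC(e3)=(1, 0, 1), +1 at thr0, giving (2, 0, 2)
e12 (invocation 23): componentwise max over VC(e9)=(0, 4, 0), +1 at thr1, giving (0, 5, 0)
e11 (invocation 21): componentwise max over VC(e6)=(0, 2, 0), VC(e10)=(0, 0, 4), +1 at thr2, giving (0, 2, 5)
target: VC(e8) = (2, 0, 2)

(2, 0, 2)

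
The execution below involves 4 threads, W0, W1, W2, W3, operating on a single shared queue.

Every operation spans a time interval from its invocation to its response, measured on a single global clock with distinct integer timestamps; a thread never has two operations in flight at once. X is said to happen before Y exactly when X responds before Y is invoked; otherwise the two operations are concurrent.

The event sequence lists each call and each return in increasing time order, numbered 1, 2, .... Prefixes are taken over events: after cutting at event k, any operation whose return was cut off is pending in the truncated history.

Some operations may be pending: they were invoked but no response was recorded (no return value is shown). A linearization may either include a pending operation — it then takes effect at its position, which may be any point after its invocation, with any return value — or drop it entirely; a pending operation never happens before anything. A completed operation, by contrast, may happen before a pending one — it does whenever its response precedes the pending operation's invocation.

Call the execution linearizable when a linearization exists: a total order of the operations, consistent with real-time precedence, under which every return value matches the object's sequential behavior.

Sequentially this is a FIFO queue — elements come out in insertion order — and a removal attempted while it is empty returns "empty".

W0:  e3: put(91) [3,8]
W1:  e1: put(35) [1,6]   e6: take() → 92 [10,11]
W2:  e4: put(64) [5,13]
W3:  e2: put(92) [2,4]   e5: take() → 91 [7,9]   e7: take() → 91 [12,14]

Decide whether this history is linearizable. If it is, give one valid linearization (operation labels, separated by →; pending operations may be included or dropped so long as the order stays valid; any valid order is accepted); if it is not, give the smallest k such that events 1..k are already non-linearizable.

not linearizable — minimal violating prefix: 14 events

prefix check: 1..13 passes, 1..14 fails once e7's time-14 response joins
every one of the 41 real-time-consistent orders over 7 completed queue ops fails the sequential spec
sample order e1, e2, e3, e4, e5, e6, e7 stalls at step 5 — e5 take() → 91 has no legal effect
sample order e1, e2, e3, e5, e4, e6, e7 stalls at step 4 — e5 take() → 91 has no legal effect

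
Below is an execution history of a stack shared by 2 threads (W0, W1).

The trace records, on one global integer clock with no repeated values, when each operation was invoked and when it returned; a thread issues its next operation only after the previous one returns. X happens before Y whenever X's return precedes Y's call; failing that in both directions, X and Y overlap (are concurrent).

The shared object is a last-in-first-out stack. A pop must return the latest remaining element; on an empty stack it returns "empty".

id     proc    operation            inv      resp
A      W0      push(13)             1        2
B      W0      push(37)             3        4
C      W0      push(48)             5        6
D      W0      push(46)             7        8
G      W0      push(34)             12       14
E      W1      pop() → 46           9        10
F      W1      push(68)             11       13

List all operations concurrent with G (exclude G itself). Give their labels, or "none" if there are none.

G spans [12,14]: anything still running between times 12 and 14 counts as concurrent
A [1,2]: before
B [3,4]: before
C [5,6]: before
D [7,8]: before
E [9,10]: before
F [11,13]: concurrent

F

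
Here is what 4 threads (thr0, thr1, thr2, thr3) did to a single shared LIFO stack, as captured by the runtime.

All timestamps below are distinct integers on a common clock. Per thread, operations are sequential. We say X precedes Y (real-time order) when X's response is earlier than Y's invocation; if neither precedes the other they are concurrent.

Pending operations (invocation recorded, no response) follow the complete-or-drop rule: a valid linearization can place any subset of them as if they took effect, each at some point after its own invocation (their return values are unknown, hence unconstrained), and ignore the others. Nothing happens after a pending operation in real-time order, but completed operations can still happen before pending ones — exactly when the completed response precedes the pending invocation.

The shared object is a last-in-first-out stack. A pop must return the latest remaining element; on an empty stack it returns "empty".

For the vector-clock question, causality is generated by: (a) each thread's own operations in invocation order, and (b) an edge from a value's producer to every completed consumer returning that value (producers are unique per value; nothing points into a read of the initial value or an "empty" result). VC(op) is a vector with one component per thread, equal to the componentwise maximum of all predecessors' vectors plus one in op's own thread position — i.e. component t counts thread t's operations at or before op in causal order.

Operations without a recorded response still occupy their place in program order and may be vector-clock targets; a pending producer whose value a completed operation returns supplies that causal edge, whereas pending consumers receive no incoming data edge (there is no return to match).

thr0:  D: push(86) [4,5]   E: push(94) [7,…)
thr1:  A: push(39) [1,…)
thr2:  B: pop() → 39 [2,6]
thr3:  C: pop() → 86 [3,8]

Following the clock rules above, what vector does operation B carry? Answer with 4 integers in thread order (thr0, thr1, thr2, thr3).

(0, 1, 1, 0)

A, invoked 1, has no incoming edges; only thr1's bump applies → (0, 1, 0, 0)
D, invoked 4, has no incoming edges; only thr0's bump applies → (1, 0, 0, 0)
B (invocation 2): componentwise max over VC(A)=(0, 1, 0, 0), +1 at thr2, giving (0, 1, 1, 0)
C (invocation 3): componentwise max over VC(D)=(1, 0, 0, 0), +1 at thr3, giving (1, 0, 0, 1)
E (invocation 7): componentwise max over VC(D)=(1, 0, 0, 0), +1 at thr0, giving (2, 0, 0, 0)
target: VC(B) = (0, 1, 1, 0)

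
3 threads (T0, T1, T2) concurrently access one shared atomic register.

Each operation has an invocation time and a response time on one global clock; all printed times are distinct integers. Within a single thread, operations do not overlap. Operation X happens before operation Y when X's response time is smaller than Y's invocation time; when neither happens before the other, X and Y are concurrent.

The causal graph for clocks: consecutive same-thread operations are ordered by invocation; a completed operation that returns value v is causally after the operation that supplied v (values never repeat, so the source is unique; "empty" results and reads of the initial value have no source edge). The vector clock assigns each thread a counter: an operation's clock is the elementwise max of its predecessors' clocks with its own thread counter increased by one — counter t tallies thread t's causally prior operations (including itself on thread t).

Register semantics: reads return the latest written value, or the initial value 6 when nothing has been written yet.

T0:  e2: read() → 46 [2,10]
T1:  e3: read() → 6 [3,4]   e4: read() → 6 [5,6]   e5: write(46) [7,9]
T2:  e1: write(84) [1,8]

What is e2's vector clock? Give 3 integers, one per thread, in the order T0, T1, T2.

(1, 3, 0)

invoked at 1, e1 has no predecessors; its own T2 bump gives (0, 0, 1)
invoked at 3, e3 has no predecessors; its own T1 bump gives (0, 1, 0)
VC(e4, invoked at 5): max of VC(e3)=(0, 1, 0), then +1 on thread T1 → (0, 2, 0)
VC(e5, invoked at 7): max of VC(e4)=(0, 2, 0), then +1 on thread T1 → (0, 3, 0)
VC(e2, invoked at 2): max of VC(e5)=(0, 3, 0), then +1 on thread T0 → (1, 3, 0)
target: VC(e2) = (1, 3, 0)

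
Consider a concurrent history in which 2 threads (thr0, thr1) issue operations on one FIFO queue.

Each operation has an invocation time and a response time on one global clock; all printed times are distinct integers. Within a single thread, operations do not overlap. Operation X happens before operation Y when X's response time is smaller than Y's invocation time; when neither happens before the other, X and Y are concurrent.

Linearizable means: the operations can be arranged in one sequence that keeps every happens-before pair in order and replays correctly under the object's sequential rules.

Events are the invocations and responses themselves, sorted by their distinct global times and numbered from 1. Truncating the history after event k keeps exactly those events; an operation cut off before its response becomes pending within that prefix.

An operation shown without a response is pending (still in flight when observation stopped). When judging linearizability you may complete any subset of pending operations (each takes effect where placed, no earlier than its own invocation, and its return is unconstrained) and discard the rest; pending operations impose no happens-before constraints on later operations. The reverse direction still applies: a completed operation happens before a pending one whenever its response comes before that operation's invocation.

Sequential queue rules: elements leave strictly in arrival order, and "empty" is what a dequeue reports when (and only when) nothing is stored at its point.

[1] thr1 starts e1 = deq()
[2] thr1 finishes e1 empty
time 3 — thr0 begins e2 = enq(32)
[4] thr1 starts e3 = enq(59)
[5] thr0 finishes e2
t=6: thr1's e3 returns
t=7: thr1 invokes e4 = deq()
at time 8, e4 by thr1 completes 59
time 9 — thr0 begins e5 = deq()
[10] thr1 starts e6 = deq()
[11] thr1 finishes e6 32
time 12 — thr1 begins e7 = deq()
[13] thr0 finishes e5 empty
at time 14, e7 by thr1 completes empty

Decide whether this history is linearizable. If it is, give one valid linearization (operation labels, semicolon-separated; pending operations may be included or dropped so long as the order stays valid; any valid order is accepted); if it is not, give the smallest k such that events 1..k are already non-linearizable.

linearizable — witness: e1; e3; e2; e4; e6; e5; e7

1. e1 deq() → empty, leaving queue <>
2. e3 enq(59), leaving queue <59>
3. e2 enq(32), leaving queue <59,32>
4. e4 deq() → 59, leaving queue <32>
5. e6 deq() → 32, leaving queue <>
6. e5 deq() → empty, leaving queue <>
7. e7 deq() → empty, leaving queue <>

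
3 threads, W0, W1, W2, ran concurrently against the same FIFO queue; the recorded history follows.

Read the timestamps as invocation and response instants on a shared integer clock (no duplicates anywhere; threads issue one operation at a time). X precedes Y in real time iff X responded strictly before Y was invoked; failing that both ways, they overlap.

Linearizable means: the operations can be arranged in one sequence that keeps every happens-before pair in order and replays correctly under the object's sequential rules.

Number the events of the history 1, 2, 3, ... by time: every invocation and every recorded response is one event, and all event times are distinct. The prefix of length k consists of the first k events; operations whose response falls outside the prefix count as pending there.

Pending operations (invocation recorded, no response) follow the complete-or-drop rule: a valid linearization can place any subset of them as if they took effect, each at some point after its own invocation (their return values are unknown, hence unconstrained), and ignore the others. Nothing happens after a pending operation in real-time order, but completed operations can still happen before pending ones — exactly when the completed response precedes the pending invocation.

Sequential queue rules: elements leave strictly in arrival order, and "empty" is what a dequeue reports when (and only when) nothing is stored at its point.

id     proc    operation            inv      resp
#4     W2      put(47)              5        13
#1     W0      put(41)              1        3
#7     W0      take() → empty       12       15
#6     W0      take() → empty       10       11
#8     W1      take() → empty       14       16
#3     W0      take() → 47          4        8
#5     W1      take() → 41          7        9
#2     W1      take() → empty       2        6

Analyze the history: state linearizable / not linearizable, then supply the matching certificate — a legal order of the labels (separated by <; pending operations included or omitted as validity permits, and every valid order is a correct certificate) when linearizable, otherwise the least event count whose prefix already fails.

linearizable — witness: #2 < #1 < #4 < #5 < #3 < #6 < #7 < #8

1. #2 take() → empty, leaving queue <>
2. #1 put(41), leaving queue <41>
3. #4 put(47), leaving queue <41,47>
4. #5 take() → 41, leaving queue <47>
5. #3 take() → 47, leaving queue <>
6. #6 take() → empty, leaving queue <>
7. #7 take() → empty, leaving queue <>
8. #8 take() → empty, leaving queue <>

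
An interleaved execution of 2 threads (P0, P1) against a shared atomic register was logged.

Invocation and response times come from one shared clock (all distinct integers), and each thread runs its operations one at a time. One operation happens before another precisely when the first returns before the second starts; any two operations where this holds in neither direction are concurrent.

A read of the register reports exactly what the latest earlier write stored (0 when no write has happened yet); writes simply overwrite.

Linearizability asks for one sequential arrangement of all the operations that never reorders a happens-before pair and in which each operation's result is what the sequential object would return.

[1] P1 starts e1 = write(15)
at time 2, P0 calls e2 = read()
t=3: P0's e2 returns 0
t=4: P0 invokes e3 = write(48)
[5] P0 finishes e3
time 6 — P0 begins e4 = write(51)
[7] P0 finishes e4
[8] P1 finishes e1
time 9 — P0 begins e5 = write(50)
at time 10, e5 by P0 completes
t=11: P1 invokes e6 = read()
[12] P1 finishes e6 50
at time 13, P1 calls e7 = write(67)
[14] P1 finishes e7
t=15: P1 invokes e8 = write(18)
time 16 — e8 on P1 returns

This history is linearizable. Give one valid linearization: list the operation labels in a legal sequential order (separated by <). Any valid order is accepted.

e2 < e1 < e3 < e4 < e5 < e6 < e7 < e8

step 1: e2 read() → 0 — value 0
step 2: e1 write(15) — value 15
step 3: e3 write(48) — value 48
step 4: e4 write(51) — value 51
step 5: e5 write(50) — value 50
step 6: e6 read() → 50 — value 50
step 7: e7 write(67) — value 67
step 8: e8 write(18) — value 18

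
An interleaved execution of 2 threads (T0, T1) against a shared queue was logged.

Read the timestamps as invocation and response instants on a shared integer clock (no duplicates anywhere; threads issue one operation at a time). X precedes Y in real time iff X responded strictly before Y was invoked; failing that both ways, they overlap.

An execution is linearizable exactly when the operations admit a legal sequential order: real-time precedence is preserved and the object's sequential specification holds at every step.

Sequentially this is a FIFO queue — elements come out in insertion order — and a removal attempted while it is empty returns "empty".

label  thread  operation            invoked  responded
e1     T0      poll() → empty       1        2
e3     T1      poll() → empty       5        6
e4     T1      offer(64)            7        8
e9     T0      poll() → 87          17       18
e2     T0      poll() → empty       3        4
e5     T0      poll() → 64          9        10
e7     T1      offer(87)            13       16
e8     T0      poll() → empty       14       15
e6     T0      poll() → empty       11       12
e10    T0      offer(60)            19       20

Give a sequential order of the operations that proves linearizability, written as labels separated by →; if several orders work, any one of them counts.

1. e1 poll() → empty, leaving queue <>
2. e2 poll() → empty, leaving queue <>
3. e3 poll() → empty, leaving queue <>
4. e4 offer(64), leaving queue <64>
5. e5 poll() → 64, leaving queue <>
6. e6 poll() → empty, leaving queue <>
7. e8 poll() → empty, leaving queue <>
8. e7 offer(87), leaving queue <87>
9. e9 poll() → 87, leaving queue <>
10. e10 offer(60), leaving queue <60>

e1 → e2 → e3 → e4 → e5 → e6 → e8 → e7 → e9 → e10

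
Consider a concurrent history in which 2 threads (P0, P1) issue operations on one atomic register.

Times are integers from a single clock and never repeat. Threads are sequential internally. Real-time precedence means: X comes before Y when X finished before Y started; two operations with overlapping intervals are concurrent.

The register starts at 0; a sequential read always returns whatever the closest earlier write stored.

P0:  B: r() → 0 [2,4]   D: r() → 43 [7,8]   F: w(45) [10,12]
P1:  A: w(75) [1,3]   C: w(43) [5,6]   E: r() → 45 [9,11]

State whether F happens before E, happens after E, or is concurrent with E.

F spans [10,12], E spans [9,11]
the intervals overlap in both directions

concurrent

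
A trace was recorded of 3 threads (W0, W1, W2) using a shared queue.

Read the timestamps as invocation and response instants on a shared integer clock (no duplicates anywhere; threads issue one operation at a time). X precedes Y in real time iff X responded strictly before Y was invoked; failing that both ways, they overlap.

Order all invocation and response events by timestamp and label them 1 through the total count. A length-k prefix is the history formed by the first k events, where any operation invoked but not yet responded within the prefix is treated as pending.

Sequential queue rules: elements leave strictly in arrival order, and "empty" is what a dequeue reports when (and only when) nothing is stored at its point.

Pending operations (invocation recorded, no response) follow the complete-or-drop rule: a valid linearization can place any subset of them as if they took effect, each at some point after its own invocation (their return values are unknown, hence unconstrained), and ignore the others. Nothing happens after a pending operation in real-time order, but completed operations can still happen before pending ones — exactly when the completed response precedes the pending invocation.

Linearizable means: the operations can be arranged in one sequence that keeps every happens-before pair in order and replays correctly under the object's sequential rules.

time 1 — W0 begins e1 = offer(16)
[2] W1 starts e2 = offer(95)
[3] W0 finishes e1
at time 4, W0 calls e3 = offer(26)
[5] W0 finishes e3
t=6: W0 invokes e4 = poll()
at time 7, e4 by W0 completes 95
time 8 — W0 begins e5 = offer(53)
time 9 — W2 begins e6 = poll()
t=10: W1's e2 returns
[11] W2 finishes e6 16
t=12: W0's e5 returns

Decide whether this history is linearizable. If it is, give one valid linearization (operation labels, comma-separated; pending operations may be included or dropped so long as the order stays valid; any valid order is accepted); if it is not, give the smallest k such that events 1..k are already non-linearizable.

linearizable — witness: e2, e1, e3, e4, e5, e6

1. e2 offer(95), leaving queue <95>
2. e1 offer(16), leaving queue <95,16>
3. e3 offer(26), leaving queue <95,16,26>
4. e4 poll() → 95, leaving queue <16,26>
5. e5 offer(53), leaving queue <16,26,53>
6. e6 poll() → 16, leaving queue <26,53>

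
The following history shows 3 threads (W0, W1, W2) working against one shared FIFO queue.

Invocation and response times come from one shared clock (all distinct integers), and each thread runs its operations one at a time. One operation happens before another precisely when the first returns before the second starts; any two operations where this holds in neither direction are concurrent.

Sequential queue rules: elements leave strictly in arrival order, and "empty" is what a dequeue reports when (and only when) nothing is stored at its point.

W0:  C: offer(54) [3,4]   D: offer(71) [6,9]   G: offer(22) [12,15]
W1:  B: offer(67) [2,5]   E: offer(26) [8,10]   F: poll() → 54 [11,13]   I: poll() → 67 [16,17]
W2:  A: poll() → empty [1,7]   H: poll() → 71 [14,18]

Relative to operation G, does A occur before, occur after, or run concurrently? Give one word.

A spans [1,7], G spans [12,15]
resp(A)=7 < inv(G)=12

before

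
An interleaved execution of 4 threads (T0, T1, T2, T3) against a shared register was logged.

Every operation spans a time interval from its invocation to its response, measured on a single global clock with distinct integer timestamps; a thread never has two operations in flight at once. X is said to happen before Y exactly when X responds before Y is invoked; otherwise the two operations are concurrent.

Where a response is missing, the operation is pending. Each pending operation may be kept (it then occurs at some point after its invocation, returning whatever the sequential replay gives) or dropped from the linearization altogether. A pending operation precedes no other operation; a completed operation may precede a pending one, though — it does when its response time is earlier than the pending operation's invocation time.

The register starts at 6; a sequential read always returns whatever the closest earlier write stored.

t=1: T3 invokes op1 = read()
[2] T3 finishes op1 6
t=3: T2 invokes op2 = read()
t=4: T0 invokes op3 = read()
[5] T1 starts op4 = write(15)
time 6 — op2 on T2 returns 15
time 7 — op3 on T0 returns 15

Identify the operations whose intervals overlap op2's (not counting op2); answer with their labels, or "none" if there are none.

op3, op4

op2 spans [3,6]: anything still running between times 3 and 6 counts as concurrent
op1 [1,2]: before
op3 [4,7]: concurrent
op4 [5,…): concurrent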